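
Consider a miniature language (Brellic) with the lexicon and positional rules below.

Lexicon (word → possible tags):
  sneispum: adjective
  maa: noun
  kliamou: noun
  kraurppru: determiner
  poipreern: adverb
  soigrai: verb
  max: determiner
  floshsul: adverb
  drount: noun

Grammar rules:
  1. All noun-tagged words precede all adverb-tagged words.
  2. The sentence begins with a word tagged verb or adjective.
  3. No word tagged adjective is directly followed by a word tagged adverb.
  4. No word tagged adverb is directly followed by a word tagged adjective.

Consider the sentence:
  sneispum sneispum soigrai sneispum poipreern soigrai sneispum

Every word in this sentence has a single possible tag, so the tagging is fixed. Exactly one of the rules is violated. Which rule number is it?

Fixed tagging: adjective adjective verb adjective adverb verb adjective.
Checking each rule: R1 pass, R2 pass, R3 fail, R4 pass.
Only rule 3 fails.

3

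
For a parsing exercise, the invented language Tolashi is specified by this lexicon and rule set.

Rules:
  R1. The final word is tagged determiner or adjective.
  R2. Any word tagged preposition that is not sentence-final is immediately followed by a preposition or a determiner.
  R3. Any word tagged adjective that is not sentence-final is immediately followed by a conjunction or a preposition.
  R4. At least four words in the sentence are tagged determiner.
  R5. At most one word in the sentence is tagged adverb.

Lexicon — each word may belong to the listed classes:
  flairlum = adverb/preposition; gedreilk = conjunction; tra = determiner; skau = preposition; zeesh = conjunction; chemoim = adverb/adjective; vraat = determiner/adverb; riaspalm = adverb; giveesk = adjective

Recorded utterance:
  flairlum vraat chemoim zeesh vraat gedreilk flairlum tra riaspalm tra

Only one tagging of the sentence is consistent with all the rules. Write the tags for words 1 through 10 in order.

Candidates per position — 1:flairlum {adverb,preposition}; 2:vraat {determiner,adverb}; 3:chemoim {adverb,adjective}; 4:zeesh {conjunction}; 5:vraat {determiner,adverb}; 6:gedreilk {conjunction}; 7:flairlum {adverb,preposition}; 8:tra {determiner}; 9:riaspalm {adverb}; 10:tra {determiner}.
Position 1: adverb is ruled out by rule 5; that leaves preposition.
Position 2: adverb is ruled out by rule 2; that leaves determiner.
Position 3: adverb is ruled out by rule 5; that leaves adjective.
Position 5: adverb is ruled out by rule 4; that leaves determiner.
Position 7: adverb is ruled out by rule 5; that leaves preposition.
The unique satisfying tagging is: preposition determiner adjective conjunction determiner conjunction preposition determiner adverb determiner.
Check: rule 1 holds; rule 2 holds; rule 3 holds; rule 4 holds; rule 5 holds.

preposition determiner adjective conjunction determiner conjunction preposition determiner adverb determiner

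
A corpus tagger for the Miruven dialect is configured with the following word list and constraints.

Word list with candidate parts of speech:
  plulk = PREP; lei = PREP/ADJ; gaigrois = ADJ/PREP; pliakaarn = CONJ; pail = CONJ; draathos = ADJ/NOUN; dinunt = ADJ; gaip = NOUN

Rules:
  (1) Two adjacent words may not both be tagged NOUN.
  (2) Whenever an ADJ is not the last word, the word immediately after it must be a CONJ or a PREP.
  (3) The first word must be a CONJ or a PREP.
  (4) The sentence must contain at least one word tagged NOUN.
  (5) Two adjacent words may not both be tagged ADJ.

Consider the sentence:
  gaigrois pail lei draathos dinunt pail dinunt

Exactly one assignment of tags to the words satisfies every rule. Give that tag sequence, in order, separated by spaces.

PREP CONJ PREP NOUN ADJ CONJ ADJ

Candidates per position — 1:gaigrois {ADJ,PREP}; 2:pail {CONJ}; 3:lei {PREP,ADJ}; 4:draathos {ADJ,NOUN}; 5:dinunt {ADJ}; 6:pail {CONJ}; 7:dinunt {ADJ}.
Position 1: ADJ is ruled out by rule 3; that leaves PREP.
Position 3: ADJ is ruled out by rule 2; that leaves PREP.
Position 4: ADJ is ruled out by rule 2; that leaves NOUN.
That leaves exactly one tagging: PREP CONJ PREP NOUN ADJ CONJ ADJ.
Check: rule 1 satisfied; rule 2 satisfied; rule 3 satisfied; rule 4 satisfied; rule 5 satisfied.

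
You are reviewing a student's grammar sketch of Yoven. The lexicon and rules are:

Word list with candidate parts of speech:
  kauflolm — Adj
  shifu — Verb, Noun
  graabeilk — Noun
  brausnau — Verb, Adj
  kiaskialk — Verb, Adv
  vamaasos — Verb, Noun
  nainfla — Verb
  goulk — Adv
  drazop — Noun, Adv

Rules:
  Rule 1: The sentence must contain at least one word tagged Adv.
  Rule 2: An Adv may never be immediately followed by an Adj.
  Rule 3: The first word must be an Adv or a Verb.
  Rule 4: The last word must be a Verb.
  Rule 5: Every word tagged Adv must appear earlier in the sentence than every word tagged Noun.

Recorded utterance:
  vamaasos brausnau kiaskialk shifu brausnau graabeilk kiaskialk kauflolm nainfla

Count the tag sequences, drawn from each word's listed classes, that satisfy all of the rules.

8

Candidates per position — 1:vamaasos {Verb,Noun}; 2:brausnau {Verb,Adj}; 3:kiaskialk {Verb,Adv}; 4:shifu {Verb,Noun}; 5:brausnau {Verb,Adj}; 6:graabeilk {Noun}; 7:kiaskialk {Verb,Adv}; 8:kauflolm {Adj}; 9:nainfla {Verb}.
There are 64 candidate sequences in total.
Checking each against the rules leaves 8 sequences.
Count = 8.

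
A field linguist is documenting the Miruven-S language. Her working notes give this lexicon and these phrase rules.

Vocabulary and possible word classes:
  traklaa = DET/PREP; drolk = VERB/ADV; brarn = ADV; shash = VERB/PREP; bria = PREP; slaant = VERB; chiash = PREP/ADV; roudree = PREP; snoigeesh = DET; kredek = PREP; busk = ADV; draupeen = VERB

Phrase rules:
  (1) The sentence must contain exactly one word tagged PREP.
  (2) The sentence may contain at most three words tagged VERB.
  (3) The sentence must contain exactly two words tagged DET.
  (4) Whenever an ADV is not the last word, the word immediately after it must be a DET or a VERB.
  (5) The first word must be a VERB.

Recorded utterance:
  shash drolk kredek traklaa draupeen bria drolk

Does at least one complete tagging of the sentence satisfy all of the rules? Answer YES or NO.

NO

Candidates per position — 1:shash {VERB,PREP}; 2:drolk {VERB,ADV}; 3:kredek {PREP}; 4:traklaa {DET,PREP}; 5:draupeen {VERB}; 6:bria {PREP}; 7:drolk {VERB,ADV}.
Rule 1 cannot be satisfied by any choice of tags from the lexicon.
So there is no consistent tagging.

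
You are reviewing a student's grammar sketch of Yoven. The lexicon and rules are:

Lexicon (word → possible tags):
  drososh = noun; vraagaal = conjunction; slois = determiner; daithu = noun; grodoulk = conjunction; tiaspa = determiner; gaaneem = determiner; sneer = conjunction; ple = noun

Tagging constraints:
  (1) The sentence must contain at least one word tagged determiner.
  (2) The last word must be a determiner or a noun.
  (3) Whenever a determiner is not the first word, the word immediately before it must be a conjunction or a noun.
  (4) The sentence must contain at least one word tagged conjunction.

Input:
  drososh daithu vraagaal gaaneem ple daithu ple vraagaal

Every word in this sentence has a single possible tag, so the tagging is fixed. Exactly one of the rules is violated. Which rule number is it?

Fixed tagging: noun noun conjunction determiner noun noun noun conjunction.
Rule check: R1 holds, R2 violated, R3 holds, R4 holds.
Only rule 2 fails.

2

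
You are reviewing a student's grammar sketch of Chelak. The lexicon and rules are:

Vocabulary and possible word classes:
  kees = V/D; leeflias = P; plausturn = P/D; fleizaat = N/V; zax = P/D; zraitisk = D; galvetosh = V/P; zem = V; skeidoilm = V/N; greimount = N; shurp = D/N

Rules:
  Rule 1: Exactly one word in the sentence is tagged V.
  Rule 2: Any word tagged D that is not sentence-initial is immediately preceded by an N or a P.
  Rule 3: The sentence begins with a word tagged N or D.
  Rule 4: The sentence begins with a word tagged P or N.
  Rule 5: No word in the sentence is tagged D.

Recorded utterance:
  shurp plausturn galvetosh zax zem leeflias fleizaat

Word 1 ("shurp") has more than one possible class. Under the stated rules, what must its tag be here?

Candidates per position — 1:shurp {D,N}; 2:plausturn {P,D}; 3:galvetosh {V,P}; 4:zax {P,D}; 5:zem {V}; 6:leeflias {P}; 7:fleizaat {N,V}.
If word 1 were D, no tagging could satisfy rule 4; so word 1 is N.
If word 2 were D, no tagging could satisfy rule 5; so word 2 is P.
If word 3 were V, no tagging could satisfy rule 1; so word 3 is P.
If word 4 were D, no tagging could satisfy rule 5; so word 4 is P.
If word 7 were V, no tagging could satisfy rule 1; so word 7 is N.
The only consistent sequence is: N P P P V P N.
Checking: rule 1 ok; rule 2 ok; rule 3 ok; rule 4 ok; rule 5 ok.

N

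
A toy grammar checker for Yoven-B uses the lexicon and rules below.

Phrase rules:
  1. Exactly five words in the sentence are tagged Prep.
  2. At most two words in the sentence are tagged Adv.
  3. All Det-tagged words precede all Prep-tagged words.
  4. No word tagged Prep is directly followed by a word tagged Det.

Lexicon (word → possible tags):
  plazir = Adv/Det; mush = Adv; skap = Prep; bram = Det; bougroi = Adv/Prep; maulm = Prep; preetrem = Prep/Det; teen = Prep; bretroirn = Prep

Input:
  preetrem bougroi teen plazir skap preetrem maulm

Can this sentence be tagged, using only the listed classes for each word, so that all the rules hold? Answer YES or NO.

YES

Candidates per position — 1:preetrem {Prep,Det}; 2:bougroi {Adv,Prep}; 3:teen {Prep}; 4:plazir {Adv,Det}; 5:skap {Prep}; 6:preetrem {Prep,Det}; 7:maulm {Prep}.
One satisfying assignment: Det Prep Prep Adv Prep Prep Prep.
Check: rule 1 satisfied; rule 2 satisfied; rule 3 satisfied; rule 4 satisfied.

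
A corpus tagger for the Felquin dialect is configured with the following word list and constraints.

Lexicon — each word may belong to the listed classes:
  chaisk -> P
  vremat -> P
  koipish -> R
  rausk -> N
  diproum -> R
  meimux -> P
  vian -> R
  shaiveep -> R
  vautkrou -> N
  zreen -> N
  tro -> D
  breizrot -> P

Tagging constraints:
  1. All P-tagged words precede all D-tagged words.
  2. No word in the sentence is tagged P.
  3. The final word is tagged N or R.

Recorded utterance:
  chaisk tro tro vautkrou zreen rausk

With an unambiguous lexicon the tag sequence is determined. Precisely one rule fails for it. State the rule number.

2

Fixed tagging: P D D N N N.
Applying the rules: R1 ✓, R2 ✗, R3 ✓.
Only rule 2 fails.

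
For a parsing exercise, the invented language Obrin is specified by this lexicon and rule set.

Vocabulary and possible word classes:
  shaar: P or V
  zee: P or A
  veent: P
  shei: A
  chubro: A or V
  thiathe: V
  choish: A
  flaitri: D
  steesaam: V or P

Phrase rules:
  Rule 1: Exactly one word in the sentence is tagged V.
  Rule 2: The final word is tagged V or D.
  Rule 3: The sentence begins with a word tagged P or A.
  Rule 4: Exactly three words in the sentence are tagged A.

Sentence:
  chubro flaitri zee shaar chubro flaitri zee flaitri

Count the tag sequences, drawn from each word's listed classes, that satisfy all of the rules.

3

Candidates per position — 1:chubro {A,V}; 2:flaitri {D}; 3:zee {P,A}; 4:shaar {P,V}; 5:chubro {A,V}; 6:flaitri {D}; 7:zee {P,A}; 8:flaitri {D}.
There are 32 candidate sequences in total.
The sequences that satisfy every rule: A D P V A D A D; A D A P V D A D; A D A V A D P D.
Count = 3.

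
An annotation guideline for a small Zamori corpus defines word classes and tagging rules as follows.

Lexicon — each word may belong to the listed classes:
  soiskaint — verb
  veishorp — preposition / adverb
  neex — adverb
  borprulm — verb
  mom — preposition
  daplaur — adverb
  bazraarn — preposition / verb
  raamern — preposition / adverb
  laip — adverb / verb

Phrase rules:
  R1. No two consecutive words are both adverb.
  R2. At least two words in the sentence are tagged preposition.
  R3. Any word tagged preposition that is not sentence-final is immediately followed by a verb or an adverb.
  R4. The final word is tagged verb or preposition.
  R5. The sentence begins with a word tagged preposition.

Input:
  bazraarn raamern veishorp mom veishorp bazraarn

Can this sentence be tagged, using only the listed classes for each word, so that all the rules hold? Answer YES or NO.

NO

Candidates per position — 1:bazraarn {preposition,verb}; 2:raamern {preposition,adverb}; 3:veishorp {preposition,adverb}; 4:mom {preposition}; 5:veishorp {preposition,adverb}; 6:bazraarn {preposition,verb}.
Every candidate sequence violates at least one rule; no consistent tagging exists.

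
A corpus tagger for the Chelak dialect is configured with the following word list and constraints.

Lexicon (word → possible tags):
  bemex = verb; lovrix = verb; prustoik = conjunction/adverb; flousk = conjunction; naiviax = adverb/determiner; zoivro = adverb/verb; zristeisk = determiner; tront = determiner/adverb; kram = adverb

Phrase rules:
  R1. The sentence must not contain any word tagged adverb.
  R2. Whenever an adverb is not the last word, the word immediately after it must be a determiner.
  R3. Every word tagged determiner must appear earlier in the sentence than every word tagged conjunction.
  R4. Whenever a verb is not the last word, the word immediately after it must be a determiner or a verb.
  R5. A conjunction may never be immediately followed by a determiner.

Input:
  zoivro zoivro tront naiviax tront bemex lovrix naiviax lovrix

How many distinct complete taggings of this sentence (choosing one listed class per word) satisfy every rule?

1

Candidates per position — 1:zoivro {adverb,verb}; 2:zoivro {adverb,verb}; 3:tront {determiner,adverb}; 4:naiviax {adverb,determiner}; 5:tront {determiner,adverb}; 6:bemex {verb}; 7:lovrix {verb}; 8:naiviax {adverb,determiner}; 9:lovrix {verb}.
There are 64 candidate sequences in total.
The sequences that satisfy every rule: verb verb determiner determiner determiner verb verb determiner verb.
Count = 1.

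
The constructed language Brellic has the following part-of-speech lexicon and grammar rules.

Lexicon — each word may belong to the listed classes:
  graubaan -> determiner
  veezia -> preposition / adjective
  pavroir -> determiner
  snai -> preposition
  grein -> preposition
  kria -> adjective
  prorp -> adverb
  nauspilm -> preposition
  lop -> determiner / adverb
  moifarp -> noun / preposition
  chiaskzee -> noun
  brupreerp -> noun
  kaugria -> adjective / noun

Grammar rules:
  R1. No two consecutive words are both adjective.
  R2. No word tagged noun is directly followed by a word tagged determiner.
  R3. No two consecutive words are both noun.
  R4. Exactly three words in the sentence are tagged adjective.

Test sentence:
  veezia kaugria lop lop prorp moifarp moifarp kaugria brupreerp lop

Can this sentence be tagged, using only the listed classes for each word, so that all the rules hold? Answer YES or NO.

NO

Candidates per position — 1:veezia {preposition,adjective}; 2:kaugria {adjective,noun}; 3:lop {determiner,adverb}; 4:lop {determiner,adverb}; 5:prorp {adverb}; 6:moifarp {noun,preposition}; 7:moifarp {noun,preposition}; 8:kaugria {adjective,noun}; 9:brupreerp {noun}; 10:lop {determiner,adverb}.
Every candidate sequence violates at least one rule; no consistent tagging exists.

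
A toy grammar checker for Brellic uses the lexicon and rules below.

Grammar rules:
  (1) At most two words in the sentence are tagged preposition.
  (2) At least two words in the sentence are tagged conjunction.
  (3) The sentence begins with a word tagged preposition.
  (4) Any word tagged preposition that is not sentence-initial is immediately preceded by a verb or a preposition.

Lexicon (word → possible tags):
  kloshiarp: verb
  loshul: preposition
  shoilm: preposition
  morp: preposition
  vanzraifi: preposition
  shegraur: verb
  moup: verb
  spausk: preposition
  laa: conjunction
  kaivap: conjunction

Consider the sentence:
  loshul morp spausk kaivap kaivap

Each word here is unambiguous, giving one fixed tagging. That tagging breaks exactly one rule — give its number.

Fixed tagging: preposition preposition preposition conjunction conjunction.
Rule check: R1 fails, R2 ok, R3 ok, R4 ok.
Only rule 1 fails.

1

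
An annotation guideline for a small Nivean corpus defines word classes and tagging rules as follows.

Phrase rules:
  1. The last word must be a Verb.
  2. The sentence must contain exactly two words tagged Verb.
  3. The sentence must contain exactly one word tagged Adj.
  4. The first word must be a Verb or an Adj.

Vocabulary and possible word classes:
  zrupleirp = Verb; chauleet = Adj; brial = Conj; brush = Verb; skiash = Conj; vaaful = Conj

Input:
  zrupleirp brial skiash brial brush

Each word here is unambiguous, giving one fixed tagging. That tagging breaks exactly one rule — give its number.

3

Fixed tagging: Verb Conj Conj Conj Verb.
Checking each rule: R1 pass, R2 pass, R3 fail, R4 pass.
Only rule 3 fails.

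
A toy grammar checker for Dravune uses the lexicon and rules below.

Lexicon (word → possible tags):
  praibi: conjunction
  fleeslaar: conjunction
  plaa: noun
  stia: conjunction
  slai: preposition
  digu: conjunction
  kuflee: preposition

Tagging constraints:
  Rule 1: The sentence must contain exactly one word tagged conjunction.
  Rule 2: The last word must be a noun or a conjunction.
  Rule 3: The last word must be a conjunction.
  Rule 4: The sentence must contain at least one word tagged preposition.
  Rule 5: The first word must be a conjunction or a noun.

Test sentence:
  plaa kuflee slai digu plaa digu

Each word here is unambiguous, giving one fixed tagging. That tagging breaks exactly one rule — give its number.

1

Fixed tagging: noun preposition preposition conjunction noun conjunction.
Rule check: R1 fail, R2 pass, R3 pass, R4 pass, R5 pass.
Only rule 1 fails.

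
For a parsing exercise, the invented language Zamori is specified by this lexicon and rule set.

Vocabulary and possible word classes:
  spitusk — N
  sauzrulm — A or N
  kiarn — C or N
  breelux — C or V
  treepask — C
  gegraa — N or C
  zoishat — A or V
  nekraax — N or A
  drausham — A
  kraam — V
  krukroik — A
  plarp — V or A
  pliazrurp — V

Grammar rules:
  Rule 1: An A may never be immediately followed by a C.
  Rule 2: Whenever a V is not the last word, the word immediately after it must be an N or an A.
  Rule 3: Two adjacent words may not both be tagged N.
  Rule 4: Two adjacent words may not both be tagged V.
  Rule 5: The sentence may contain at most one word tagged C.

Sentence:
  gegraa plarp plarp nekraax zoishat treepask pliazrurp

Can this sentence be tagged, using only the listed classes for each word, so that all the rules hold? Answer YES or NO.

NO

Candidates per position — 1:gegraa {N,C}; 2:plarp {V,A}; 3:plarp {V,A}; 4:nekraax {N,A}; 5:zoishat {A,V}; 6:treepask {C}; 7:pliazrurp {V}.
Every candidate sequence violates at least one rule; no consistent tagging exists.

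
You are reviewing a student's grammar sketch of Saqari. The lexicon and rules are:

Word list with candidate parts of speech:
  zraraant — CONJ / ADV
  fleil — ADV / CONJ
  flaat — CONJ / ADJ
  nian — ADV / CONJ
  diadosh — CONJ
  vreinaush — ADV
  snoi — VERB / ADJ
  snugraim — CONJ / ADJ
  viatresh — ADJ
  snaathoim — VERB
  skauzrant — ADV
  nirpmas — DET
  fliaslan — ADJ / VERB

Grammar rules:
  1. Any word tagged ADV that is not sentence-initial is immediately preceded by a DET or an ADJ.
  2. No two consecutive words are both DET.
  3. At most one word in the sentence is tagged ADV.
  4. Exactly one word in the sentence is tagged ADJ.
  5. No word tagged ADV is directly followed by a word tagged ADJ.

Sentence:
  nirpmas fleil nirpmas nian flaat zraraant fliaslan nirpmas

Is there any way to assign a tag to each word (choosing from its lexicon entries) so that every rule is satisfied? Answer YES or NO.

YES

Candidates per position — 1:nirpmas {DET}; 2:fleil {ADV,CONJ}; 3:nirpmas {DET}; 4:nian {ADV,CONJ}; 5:flaat {CONJ,ADJ}; 6:zraraant {CONJ,ADV}; 7:fliaslan {ADJ,VERB}; 8:nirpmas {DET}.
One satisfying assignment: DET CONJ DET CONJ ADJ CONJ VERB DET.
Verifying each rule — rule 1 satisfied; rule 2 satisfied; rule 3 satisfied; rule 4 satisfied; rule 5 satisfied.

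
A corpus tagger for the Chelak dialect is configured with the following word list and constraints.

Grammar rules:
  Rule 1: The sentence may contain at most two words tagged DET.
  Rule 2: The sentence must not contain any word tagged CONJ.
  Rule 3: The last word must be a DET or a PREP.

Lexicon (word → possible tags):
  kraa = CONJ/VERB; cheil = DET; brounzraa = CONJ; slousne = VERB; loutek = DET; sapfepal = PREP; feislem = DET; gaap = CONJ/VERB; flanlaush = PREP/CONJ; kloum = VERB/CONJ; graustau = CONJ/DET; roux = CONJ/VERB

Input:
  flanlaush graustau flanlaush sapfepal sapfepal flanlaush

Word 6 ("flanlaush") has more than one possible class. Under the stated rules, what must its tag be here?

Candidates per position — 1:flanlaush {PREP,CONJ}; 2:graustau {CONJ,DET}; 3:flanlaush {PREP,CONJ}; 4:sapfepal {PREP}; 5:sapfepal {PREP}; 6:flanlaush {PREP,CONJ}.
Position 1: tagging it CONJ would leave rule 2 unsatisfiable, so it must be PREP.
Position 2: tagging it CONJ would leave rule 2 unsatisfiable, so it must be DET.
Position 3: tagging it CONJ would leave rule 2 unsatisfiable, so it must be PREP.
Position 6: tagging it CONJ would leave rule 2 unsatisfiable, so it must be PREP.
So the tagging must be: PREP DET PREP PREP PREP PREP.
Verifying each rule — rule 1 holds; rule 2 holds; rule 3 holds.

PREP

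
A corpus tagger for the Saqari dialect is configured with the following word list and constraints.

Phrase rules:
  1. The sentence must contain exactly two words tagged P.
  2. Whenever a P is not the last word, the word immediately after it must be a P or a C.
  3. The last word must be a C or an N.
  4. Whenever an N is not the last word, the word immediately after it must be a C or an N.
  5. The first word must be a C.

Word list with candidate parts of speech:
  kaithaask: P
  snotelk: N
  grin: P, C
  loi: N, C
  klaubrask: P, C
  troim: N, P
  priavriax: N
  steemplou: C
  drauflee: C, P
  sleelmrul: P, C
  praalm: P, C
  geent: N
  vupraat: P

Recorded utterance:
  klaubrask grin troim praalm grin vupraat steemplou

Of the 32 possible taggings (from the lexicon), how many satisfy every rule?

Candidates per position — 1:klaubrask {P,C}; 2:grin {P,C}; 3:troim {N,P}; 4:praalm {P,C}; 5:grin {P,C}; 6:vupraat {P}; 7:steemplou {C}.
There are 32 candidate sequences in total.
The sequences that satisfy every rule: C C N C P P C; C C P C C P C.
Count = 2.

2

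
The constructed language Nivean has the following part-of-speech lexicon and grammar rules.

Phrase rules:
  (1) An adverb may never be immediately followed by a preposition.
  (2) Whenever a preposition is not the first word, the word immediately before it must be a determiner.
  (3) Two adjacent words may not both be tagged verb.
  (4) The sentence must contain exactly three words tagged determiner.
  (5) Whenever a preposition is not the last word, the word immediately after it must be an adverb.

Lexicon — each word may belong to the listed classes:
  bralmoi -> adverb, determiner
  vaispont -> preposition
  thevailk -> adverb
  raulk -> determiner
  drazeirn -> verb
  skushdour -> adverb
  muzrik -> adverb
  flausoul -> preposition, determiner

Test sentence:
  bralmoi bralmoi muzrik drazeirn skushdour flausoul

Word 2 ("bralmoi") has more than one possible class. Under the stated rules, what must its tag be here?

Candidates per position — 1:bralmoi {adverb,determiner}; 2:bralmoi {adverb,determiner}; 3:muzrik {adverb}; 4:drazeirn {verb}; 5:skushdour {adverb}; 6:flausoul {preposition,determiner}.
Word 1 cannot be adverb — rule 4 would then fail for every completion. It is determiner.
Word 2 cannot be adverb — rule 4 would then fail for every completion. It is determiner.
Word 6 cannot be preposition — rule 1 would then fail for every completion. It is determiner.
So the tagging must be: determiner determiner adverb verb adverb determiner.
Checking: rule 1 satisfied; rule 2 satisfied; rule 3 satisfied; rule 4 satisfied; rule 5 satisfied.

determiner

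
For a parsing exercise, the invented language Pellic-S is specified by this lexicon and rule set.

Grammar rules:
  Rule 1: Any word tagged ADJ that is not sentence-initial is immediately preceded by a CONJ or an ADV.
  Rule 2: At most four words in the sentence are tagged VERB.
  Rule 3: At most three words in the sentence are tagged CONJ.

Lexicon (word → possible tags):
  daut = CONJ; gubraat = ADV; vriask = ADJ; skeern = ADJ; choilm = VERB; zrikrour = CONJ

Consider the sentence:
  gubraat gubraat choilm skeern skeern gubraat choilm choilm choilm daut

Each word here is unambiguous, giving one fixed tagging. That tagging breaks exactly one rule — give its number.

Fixed tagging: ADV ADV VERB ADJ ADJ ADV VERB VERB VERB CONJ.
Rule check: R1 ✗, R2 ✓, R3 ✓.
Only rule 1 fails.

1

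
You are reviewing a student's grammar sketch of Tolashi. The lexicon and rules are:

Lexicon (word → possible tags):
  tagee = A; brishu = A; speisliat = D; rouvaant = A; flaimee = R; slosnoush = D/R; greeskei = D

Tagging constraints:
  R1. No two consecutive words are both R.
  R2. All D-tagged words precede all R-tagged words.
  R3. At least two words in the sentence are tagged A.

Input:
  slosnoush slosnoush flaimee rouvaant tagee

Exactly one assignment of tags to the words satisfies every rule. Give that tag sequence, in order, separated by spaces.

Candidates per position — 1:slosnoush {D,R}; 2:slosnoush {D,R}; 3:flaimee {R}; 4:rouvaant {A}; 5:tagee {A}.
Position 2: tagging it R would leave rule 1 unsatisfiable, so it must be D.
Position 1: tagging it R would leave rule 2 unsatisfiable, so it must be D.
So the tagging must be: D D R A A.
Rule-by-rule: rule 1 ok; rule 2 ok; rule 3 ok.

D D R A A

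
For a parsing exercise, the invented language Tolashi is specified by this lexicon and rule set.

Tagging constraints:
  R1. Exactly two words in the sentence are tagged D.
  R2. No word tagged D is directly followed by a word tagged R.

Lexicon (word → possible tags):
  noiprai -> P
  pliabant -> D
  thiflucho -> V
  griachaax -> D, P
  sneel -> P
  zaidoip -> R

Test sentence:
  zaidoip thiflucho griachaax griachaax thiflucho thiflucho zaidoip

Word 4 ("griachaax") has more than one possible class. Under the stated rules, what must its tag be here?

Candidates per position — 1:zaidoip {R}; 2:thiflucho {V}; 3:griachaax {D,P}; 4:griachaax {D,P}; 5:thiflucho {V}; 6:thiflucho {V}; 7:zaidoip {R}.
Position 3: P is ruled out by rule 1; that leaves D.
Position 4: P is ruled out by rule 1; that leaves D.
So the tagging must be: R V D D V V R.
Verifying each rule — rule 1 ✓; rule 2 ✓.

D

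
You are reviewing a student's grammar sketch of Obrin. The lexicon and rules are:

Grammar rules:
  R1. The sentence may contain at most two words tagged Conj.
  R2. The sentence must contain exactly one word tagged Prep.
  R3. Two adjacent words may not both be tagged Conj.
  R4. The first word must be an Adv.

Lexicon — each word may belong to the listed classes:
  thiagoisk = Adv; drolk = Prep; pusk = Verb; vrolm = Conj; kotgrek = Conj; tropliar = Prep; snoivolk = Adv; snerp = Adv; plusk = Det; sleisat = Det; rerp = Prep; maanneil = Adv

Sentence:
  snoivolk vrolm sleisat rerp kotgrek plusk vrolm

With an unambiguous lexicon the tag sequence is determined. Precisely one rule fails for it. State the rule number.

Fixed tagging: Adv Conj Det Prep Conj Det Conj.
Rule check: R1 ✗, R2 ✓, R3 ✓, R4 ✓.
Only rule 1 fails.

1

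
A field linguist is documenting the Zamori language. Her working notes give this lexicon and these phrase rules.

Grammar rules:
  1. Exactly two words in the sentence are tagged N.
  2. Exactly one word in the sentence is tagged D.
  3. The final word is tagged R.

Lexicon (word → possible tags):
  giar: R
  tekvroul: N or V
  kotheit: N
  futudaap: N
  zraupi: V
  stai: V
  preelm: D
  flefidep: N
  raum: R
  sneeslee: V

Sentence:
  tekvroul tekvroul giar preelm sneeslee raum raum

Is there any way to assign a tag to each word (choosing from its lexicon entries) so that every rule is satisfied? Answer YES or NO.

YES

Candidates per position — 1:tekvroul {N,V}; 2:tekvroul {N,V}; 3:giar {R}; 4:preelm {D}; 5:sneeslee {V}; 6:raum {R}; 7:raum {R}.
One satisfying assignment: N N R D V R R.
Rule-by-rule: rule 1 ✓; rule 2 ✓; rule 3 ✓.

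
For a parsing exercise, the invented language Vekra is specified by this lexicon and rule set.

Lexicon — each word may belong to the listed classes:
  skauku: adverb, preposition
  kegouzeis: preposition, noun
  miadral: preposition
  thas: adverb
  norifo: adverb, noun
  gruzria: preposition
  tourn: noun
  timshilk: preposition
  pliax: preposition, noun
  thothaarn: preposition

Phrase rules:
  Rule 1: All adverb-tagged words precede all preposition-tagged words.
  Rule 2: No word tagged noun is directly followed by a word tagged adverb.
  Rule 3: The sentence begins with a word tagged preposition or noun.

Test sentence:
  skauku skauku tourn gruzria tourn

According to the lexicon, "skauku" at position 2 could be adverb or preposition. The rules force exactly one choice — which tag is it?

Candidates per position — 1:skauku {adverb,preposition}; 2:skauku {adverb,preposition}; 3:tourn {noun}; 4:gruzria {preposition}; 5:tourn {noun}.
Position 1: adverb is ruled out by rule 3; that leaves preposition.
Position 2: adverb is ruled out by rule 1; that leaves preposition.
So the tagging must be: preposition preposition noun preposition noun.
Checking: rule 1 ok; rule 2 ok; rule 3 ok.

preposition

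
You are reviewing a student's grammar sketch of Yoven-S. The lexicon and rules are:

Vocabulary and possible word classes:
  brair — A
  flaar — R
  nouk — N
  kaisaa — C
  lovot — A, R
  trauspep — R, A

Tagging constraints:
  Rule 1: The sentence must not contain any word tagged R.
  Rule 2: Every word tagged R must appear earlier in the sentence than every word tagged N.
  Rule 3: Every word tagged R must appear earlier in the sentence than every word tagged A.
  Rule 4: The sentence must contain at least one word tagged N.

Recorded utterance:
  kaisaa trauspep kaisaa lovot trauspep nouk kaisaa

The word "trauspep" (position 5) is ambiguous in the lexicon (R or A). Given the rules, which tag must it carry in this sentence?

A

Candidates per position — 1:kaisaa {C}; 2:trauspep {R,A}; 3:kaisaa {C}; 4:lovot {A,R}; 5:trauspep {R,A}; 6:nouk {N}; 7:kaisaa {C}.
At position 2, choosing R makes rule 1 impossible to satisfy; hence A.
At position 4, choosing R makes rule 1 impossible to satisfy; hence A.
At position 5, choosing R makes rule 1 impossible to satisfy; hence A.
So the tagging must be: C A C A A N C.
Rule-by-rule: rule 1 satisfied; rule 2 satisfied; rule 3 satisfied; rule 4 satisfied.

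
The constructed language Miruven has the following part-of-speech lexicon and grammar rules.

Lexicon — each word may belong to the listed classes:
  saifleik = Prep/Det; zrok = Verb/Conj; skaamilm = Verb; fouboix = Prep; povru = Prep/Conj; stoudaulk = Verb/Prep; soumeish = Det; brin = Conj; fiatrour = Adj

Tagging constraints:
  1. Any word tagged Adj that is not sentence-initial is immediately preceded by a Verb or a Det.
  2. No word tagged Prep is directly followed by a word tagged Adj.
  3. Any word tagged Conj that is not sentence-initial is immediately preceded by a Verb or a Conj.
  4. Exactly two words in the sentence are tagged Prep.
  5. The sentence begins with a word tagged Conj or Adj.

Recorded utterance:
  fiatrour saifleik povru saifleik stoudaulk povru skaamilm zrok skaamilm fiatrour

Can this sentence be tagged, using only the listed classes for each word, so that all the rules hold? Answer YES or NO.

Candidates per position — 1:fiatrour {Adj}; 2:saifleik {Prep,Det}; 3:povru {Prep,Conj}; 4:saifleik {Prep,Det}; 5:stoudaulk {Verb,Prep}; 6:povru {Prep,Conj}; 7:skaamilm {Verb}; 8:zrok {Verb,Conj}; 9:skaamilm {Verb}; 10:fiatrour {Adj}.
One satisfying assignment: Adj Det Prep Det Verb Prep Verb Conj Verb Adj.
Verifying each rule — rule 1 satisfied; rule 2 satisfied; rule 3 satisfied; rule 4 satisfied; rule 5 satisfied.

YES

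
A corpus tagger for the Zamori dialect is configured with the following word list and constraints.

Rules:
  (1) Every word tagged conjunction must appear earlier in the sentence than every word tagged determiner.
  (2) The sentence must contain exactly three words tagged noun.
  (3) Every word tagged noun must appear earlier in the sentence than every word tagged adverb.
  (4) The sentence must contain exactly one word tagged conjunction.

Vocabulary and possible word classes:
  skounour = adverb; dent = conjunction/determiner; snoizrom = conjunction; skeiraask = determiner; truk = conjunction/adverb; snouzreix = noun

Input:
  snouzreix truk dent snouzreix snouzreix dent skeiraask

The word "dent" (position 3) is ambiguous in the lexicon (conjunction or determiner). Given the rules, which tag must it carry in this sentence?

Candidates per position — 1:snouzreix {noun}; 2:truk {conjunction,adverb}; 3:dent {conjunction,determiner}; 4:snouzreix {noun}; 5:snouzreix {noun}; 6:dent {conjunction,determiner}; 7:skeiraask {determiner}.
If word 2 were adverb, no tagging could satisfy rule 3; so word 2 is conjunction.
If word 3 were conjunction, no tagging could satisfy rule 4; so word 3 is determiner.
If word 6 were conjunction, no tagging could satisfy rule 1; so word 6 is determiner.
So the tagging must be: noun conjunction determiner noun noun determiner determiner.
Checking: rule 1 holds; rule 2 holds; rule 3 holds; rule 4 holds.

determiner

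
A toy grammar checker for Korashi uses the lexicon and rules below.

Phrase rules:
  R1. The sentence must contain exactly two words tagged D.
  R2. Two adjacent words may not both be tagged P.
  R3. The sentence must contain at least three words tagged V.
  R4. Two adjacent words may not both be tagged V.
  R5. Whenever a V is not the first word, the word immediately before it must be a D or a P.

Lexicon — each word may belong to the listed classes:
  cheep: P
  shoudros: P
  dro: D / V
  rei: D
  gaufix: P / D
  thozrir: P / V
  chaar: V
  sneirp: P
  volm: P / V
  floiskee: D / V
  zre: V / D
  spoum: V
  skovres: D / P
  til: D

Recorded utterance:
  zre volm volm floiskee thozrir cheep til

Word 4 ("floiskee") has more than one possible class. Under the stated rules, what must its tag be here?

Candidates per position — 1:zre {V,D}; 2:volm {P,V}; 3:volm {P,V}; 4:floiskee {D,V}; 5:thozrir {P,V}; 6:cheep {P}; 7:til {D}.
At position 5, choosing P makes rule 2 impossible to satisfy; hence V.
At position 4, choosing V makes rule 4 impossible to satisfy; hence D.
At position 1, choosing D makes rule 1 impossible to satisfy; hence V.
At position 2, choosing V makes rule 4 impossible to satisfy; hence P.
At position 3, choosing P makes rule 2 impossible to satisfy; hence V.
The unique satisfying tagging is: V P V D V P D.
Check: rule 1 ok; rule 2 ok; rule 3 ok; rule 4 ok; rule 5 ok.

D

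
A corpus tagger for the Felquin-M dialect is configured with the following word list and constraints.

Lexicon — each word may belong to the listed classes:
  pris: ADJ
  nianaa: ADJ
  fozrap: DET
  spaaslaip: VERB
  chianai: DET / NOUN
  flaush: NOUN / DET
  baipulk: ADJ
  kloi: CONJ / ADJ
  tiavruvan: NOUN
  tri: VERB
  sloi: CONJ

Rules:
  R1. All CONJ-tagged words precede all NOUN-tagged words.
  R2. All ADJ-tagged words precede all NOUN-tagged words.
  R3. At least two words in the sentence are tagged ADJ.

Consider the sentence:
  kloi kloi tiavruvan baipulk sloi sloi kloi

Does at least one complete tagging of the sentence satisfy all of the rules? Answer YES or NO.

Candidates per position — 1:kloi {CONJ,ADJ}; 2:kloi {CONJ,ADJ}; 3:tiavruvan {NOUN}; 4:baipulk {ADJ}; 5:sloi {CONJ}; 6:sloi {CONJ}; 7:kloi {CONJ,ADJ}.
Rule 1 cannot be satisfied by any choice of tags from the lexicon.
So there is no consistent tagging.

NO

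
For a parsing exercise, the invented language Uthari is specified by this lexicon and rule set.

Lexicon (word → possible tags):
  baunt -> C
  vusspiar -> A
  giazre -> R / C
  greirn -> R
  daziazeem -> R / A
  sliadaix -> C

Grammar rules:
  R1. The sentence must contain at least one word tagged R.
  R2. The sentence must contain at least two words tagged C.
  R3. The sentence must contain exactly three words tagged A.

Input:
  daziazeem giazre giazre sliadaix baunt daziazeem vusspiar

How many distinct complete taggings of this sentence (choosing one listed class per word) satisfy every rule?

Candidates per position — 1:daziazeem {R,A}; 2:giazre {R,C}; 3:giazre {R,C}; 4:sliadaix {C}; 5:baunt {C}; 6:daziazeem {R,A}; 7:vusspiar {A}.
There are 16 candidate sequences in total.
The sequences that satisfy every rule: A R R C C A A; A R C C C A A; A C R C C A A.
Count = 3.

3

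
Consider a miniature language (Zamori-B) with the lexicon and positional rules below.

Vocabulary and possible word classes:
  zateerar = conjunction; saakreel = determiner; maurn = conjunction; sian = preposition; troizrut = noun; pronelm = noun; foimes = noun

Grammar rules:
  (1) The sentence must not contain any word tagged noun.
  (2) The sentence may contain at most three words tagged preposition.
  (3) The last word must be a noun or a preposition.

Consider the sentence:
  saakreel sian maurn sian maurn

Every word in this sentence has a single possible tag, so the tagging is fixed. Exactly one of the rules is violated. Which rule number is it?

Fixed tagging: determiner preposition conjunction preposition conjunction.
Applying the rules: R1 holds, R2 holds, R3 violated.
Only rule 3 fails.

3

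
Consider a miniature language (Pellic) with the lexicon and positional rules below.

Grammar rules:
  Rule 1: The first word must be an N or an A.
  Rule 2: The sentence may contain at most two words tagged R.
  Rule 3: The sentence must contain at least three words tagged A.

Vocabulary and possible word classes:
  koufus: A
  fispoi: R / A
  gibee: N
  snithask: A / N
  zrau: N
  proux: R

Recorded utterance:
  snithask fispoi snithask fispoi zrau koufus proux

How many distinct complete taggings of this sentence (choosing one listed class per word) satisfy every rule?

10

Candidates per position — 1:snithask {A,N}; 2:fispoi {R,A}; 3:snithask {A,N}; 4:fispoi {R,A}; 5:zrau {N}; 6:koufus {A}; 7:proux {R}.
There are 16 candidate sequences in total.
Checking each against the rules leaves 10 sequences.
Count = 10.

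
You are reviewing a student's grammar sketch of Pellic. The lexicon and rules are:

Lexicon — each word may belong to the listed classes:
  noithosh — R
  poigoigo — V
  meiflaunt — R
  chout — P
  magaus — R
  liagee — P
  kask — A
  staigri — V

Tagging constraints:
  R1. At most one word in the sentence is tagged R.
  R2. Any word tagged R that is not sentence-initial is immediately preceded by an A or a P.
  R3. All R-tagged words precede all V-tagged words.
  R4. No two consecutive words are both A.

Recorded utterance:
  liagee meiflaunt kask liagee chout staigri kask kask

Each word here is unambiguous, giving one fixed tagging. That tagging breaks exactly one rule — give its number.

Fixed tagging: P R A P P V A A.
Rule check: R1 pass, R2 pass, R3 pass, R4 fail.
Only rule 4 fails.

4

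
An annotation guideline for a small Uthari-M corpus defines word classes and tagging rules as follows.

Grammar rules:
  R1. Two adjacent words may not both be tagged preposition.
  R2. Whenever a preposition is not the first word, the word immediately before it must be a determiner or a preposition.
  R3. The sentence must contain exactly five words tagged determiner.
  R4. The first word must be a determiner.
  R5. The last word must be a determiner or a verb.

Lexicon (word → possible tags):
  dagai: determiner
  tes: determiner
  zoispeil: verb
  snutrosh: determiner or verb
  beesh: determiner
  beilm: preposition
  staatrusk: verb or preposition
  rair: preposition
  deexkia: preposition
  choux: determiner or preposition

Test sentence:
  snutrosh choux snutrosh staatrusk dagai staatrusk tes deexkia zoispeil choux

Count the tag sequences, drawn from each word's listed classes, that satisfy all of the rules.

Candidates per position — 1:snutrosh {determiner,verb}; 2:choux {determiner,preposition}; 3:snutrosh {determiner,verb}; 4:staatrusk {verb,preposition}; 5:dagai {determiner}; 6:staatrusk {verb,preposition}; 7:tes {determiner}; 8:deexkia {preposition}; 9:zoispeil {verb}; 10:choux {determiner,preposition}.
There are 64 candidate sequences in total.
Checking each against the rules leaves 6 sequences.
Count = 6.

6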